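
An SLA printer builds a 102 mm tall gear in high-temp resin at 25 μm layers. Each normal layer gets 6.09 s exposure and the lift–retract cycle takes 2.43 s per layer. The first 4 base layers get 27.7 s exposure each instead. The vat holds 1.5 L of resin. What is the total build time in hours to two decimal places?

9.68 hours

Layer count = ceil(102 / 0.025) = 4080.
Burn-in layers = 4 × (27.7 + 2.43) = 120.52 s.
Regular layers = 4076 × (6.09 + 2.43) = 34727.52 s.
Sum: 120.52 + 34727.52 = 34848.04 s → 9.68 hours.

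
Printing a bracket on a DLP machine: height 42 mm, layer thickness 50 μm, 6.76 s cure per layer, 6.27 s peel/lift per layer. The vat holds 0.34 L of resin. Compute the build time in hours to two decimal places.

Layer count = ceil(42 / 0.05) = 840.
Per-layer time = 6.76 + 6.27 = 13.03 s.
Total = 840 × 13.03 = 10945.2 s = 3.04 hours.

3.04 hours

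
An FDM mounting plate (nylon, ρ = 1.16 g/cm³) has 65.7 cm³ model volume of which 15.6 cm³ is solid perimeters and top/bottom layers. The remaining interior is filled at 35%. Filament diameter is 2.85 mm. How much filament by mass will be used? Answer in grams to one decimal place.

38.4 g

Infill region = 65.7 − 15.6, so 50.1 cm³.
Infill volume: 0.35 × 50.1 → 17.535 cm³.
Deposited volume = 15.6 + 17.535, so 33.135 cm³.
Mass = 33.135 × 1.16, so 38.4366 g.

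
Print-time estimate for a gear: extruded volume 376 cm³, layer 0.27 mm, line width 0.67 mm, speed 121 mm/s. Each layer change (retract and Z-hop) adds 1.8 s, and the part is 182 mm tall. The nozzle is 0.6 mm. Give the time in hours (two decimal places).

Line area = 0.27 × 0.67, so 0.1809 mm².
Path length: 376000 mm³ / 0.1809 mm² → 2078496.4 mm.
Extrusion time = 2078496.4 / 121, so 17177.7 s.
Number of layers: 182 / 0.27 → 675 (rounded up).
Non-print overhead = 675 × 1.8, so 1215 s.
Total = 17177.7 + 1215 = 18392.7 s = 5.11 hours.

5.11 hours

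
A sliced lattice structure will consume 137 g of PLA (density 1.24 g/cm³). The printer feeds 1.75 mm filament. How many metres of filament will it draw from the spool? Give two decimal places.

Extruded volume: 137/1.24 = 110.4839 cm³ (110483.9 mm³).
Filament cross-section = π × (1.75/2)² = 2.4053 mm².
L = V/A = 110483.9/2.4053 = 45933.52 mm → 45.93 m.

45.93 m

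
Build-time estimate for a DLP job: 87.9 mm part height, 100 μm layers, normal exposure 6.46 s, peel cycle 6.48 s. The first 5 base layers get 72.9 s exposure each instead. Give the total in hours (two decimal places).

Layers = ⌈87.9/0.1⌉ = 879.
Bottom layers = 5 × (72.9 + 6.48), so 396.9 s.
Remaining layers = 874 × (6.46 + 6.48), so 11309.56 s.
Total = 396.9 + 11309.56 = 11706.46 s = 3.25 hours.

3.25 hours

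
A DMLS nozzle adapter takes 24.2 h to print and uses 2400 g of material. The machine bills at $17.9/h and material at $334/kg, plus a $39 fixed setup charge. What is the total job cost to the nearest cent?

$1273.78

Machine cost: 17.9 × 24.2 → $433.18.
Feedstock cost = 334 × 2400/1000 = $801.60.
Adding setup: 433.18 + 801.60 + 39 → $1273.78.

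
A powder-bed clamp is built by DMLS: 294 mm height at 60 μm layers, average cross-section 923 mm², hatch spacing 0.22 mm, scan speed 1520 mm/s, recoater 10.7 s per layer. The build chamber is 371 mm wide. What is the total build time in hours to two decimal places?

18.32 hours

Layer count = ceil(294 / 0.06) = 4900.
Scan path per layer: 923 / 0.22 → 4195.5 mm.
Scan time per layer = 4195.5 / 1520 = 2.7602 s.
Per-layer time: 2.7602 + 10.7 → 13.4602 s.
Total: 4900 × 13.4602 s = 65954.98 s → 18.32 hours.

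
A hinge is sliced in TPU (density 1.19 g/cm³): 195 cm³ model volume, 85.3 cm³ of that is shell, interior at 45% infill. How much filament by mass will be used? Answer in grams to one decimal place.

Interior volume: 195 − 85.3 → 109.7 cm³.
Deposited infill = 0.45 × 109.7 = 49.365 cm³.
Total extruded: 85.3 + 49.365 → 134.665 cm³.
Mass = 134.665 × 1.19 = 160.25135 g.

160.3 g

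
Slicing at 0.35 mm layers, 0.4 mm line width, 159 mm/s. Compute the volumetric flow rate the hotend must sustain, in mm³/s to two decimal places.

Extrusion cross-section = 0.35 × 0.4, so 0.14 mm².
Q = v·A = 159 × 0.14 = 22.26 mm³/s.

22.26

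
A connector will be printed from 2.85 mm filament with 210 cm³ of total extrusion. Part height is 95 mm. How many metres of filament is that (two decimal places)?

Filament cross-section = π × (2.85/2)² = 6.3794 mm².
Length = 210 cm³ / 6.3794 mm² = 210000 / 6.3794 = 32918.46 mm = 32.92 m.

32.92 m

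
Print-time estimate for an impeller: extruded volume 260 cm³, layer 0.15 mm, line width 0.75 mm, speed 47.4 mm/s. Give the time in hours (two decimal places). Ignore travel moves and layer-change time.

Line area: 0.15 × 0.75 → 0.1125 mm².
Path length: 260000 mm³ / 0.1125 mm² → 2311111.1 mm.
Time extruding = 2311111.1 / 47.4 = 48757.6 s.
In the requested units: 48757.6 s = 13.54 hours.

13.54 hours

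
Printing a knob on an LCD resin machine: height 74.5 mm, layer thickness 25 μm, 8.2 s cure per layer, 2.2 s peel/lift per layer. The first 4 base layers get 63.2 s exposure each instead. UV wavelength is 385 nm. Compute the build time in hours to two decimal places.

8.67 hours

Layer count = ceil(74.5 / 0.025) = 2980.
Base layers = 4 × (63.2 + 2.2), so 261.6 s.
Normal layers = 2976 × (8.2 + 2.2), so 30950.4 s.
Sum: 261.6 + 30950.4 = 31212 s → 8.67 hours.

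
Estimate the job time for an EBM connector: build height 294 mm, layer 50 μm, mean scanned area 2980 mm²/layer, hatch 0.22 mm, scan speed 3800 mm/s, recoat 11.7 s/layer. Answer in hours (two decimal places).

Number of layers: 294 / 0.05 → 5880 (rounded up).
Hatch length per layer = 2980 / 0.22, so 13545.5 mm.
Scan time per layer = 13545.5 / 3800, so 3.5646 s.
Time per layer: 3.5646 + 11.7 → 15.2646 s.
Build time = 5880 × 15.2646 = 89755.848 s = 24.93 hours.

24.93 hours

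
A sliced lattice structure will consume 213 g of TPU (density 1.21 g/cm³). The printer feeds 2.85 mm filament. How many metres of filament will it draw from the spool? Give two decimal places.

27.59 m

Extruded volume: 213/1.21 = 176.0331 cm³ (176033.1 mm³).
A = π r² = π × 1.425² = 6.3794 mm².
L = V/A = 176033.1/6.3794 = 27593.99 mm → 27.59 m.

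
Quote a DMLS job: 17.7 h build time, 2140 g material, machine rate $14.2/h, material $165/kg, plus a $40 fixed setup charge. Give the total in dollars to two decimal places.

Machine cost = 14.2 × 17.7 = $251.34.
Material charge = 165 × 2140/1000 = $353.10.
Total = 251.34 + 353.10 + 40 = $644.44.

$644.44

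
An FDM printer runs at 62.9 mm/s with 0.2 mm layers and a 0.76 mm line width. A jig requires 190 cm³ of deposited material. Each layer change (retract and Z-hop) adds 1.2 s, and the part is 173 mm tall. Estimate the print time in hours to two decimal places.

5.81 hours

Line area = 0.2 × 0.76, so 0.152 mm².
Total extruded path = 190000/0.152 = 1250000 mm.
Print-move time: 1250000 / 62.9 → 19872.8 s.
Layer count = ceil(173 / 0.2) = 865.
Layer-change overhead = 865 × 1.2, so 1038 s.
Altogether 19872.8 + 1038 = 20910.8 s, i.e. 5.81 hours.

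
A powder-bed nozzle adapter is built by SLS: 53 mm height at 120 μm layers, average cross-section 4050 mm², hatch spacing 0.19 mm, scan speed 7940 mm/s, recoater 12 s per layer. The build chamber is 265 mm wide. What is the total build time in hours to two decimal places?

Number of layers: 53 / 0.12 → 442 (rounded up).
Scan path per layer: 4050 / 0.19 → 21315.8 mm.
Per-layer scan time: 21315.8 / 7940 → 2.6846 s.
Time per layer = 2.6846 + 12, so 14.6846 s.
Build time = 442 × 14.6846 = 6490.5932 s = 1.80 hours.

1.80 hours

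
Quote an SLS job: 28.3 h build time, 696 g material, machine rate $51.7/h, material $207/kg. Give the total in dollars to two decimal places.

Time charge = 51.7 × 28.3, so $1463.11.
Feedstock cost = 207 × 696/1000 = $144.072.
Total = 1463.11 + 144.072 = 1607.182 ≈ $1607.18.

$1607.18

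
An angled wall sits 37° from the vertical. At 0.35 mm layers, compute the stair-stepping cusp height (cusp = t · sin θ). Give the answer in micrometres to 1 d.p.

sin(37°) = 0.6018, so cusp = 0.35 × 0.6018 = 0.21063 mm → 210.6 μm.

210.6 μm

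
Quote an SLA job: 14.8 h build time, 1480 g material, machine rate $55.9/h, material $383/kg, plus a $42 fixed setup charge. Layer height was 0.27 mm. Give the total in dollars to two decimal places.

$1436.16

Time charge: 55.9 × 14.8 → $827.32.
Material cost: 383 × 1480/1000 → $566.84.
Total = 827.32 + 566.84 + 42 = $1436.16.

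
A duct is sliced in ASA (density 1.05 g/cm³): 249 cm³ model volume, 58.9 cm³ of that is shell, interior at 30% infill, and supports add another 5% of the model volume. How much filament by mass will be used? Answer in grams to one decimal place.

134.8 g

Infill region = 249 − 58.9, so 190.1 cm³.
Infill volume = 0.30 × 190.1, so 57.03 cm³.
Support = 0.05 × 249 = 12.45 cm³.
Deposited volume = 58.9 + 57.03 + 12.45 = 128.38 cm³.
Mass = 128.38 × 1.05, so 134.799 g.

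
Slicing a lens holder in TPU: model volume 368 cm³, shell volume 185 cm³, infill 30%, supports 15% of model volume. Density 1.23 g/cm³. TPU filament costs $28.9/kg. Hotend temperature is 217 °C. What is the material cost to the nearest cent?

$10.49

Infill region = 368 − 185 = 183 cm³.
Infill volume = 0.30 × 183 = 54.9 cm³.
Support = 0.15 × 368 = 55.2 cm³.
Total extruded = 185 + 54.9 + 55.2, so 295.1 cm³.
Mass: 295.1 × 1.23 → 362.973 g.
At $28.9/kg: 362.973/1000 × 28.9 = $10.49.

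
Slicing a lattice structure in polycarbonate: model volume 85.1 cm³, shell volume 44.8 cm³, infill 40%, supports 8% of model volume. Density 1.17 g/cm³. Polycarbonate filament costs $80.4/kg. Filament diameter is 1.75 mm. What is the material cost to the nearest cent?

Infill region = 85.1 − 44.8 = 40.3 cm³.
Infill volume = 0.40 × 40.3 = 16.12 cm³.
Support = 0.08 × 85.1, so 6.808 cm³.
Deposited volume = 44.8 + 16.12 + 6.808 = 67.728 cm³.
Mass = 67.728 × 1.17, so 79.24176 g.
Cost = 79.24176 g / 1000 × $80.4/kg = $6.37.

$6.37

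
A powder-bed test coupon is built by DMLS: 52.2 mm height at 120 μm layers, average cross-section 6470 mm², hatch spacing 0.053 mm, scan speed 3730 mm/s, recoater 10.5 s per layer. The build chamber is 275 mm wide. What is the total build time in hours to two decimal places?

Layer count = ceil(52.2 / 0.12) = 435.
Scan path per layer = 6470 / 0.053 = 122075.5 mm.
Per-layer scan time = 122075.5 / 3730, so 32.728 s.
Per-layer time = 32.728 + 10.5, so 43.228 s.
Build time = 435 × 43.228 = 18804.18 s = 5.22 hours.

5.22 hours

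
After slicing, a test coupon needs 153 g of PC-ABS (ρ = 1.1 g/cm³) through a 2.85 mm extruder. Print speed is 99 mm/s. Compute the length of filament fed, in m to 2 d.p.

Extruded volume: 153/1.1 = 139.0909 cm³ (139090.9 mm³).
Filament cross-section = π × (2.85/2)² = 6.3794 mm².
L = V/A = 139090.9/6.3794 = 21803.13 mm → 21.80 m.

21.80 m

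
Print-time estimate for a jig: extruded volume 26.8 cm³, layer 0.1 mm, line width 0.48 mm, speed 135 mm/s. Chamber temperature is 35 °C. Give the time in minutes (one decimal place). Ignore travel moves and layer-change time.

68.9 minutes

Bead cross-section: 0.1 × 0.48 → 0.048 mm².
Toolpath length = 26.8 cm³ / 0.048 mm² = 26800 / 0.048 = 558333.3 mm.
Print-move time = 558333.3 / 135 = 4135.8 s.
Converting: 4135.8 s = 68.9 minutes.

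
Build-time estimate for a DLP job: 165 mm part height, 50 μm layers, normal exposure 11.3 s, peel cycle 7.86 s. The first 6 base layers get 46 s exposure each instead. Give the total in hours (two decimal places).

Number of layers: 165 / 0.05 → 3300 (rounded up).
Bottom layers = 6 × (46 + 7.86), so 323.16 s.
Regular layers = 3294 × (11.3 + 7.86) = 63113.04 s.
Total = 323.16 + 63113.04 = 63436.2 s = 17.62 hours.

17.62 hours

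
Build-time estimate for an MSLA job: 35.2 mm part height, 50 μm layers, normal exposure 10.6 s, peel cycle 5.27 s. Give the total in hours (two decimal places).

3.10 hours

Layers = ⌈35.2/0.05⌉ = 704.
Per-layer time = 10.6 + 5.27, so 15.87 s.
Total = 704 × 15.87 = 11172.48 s = 3.10 hours.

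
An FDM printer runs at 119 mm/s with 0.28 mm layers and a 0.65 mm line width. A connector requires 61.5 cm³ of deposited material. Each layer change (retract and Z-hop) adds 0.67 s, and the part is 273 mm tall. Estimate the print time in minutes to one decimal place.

Line area = 0.28 × 0.65 = 0.182 mm².
Total extruded path = 61500/0.182 = 337912.1 mm.
Time extruding = 337912.1 / 119, so 2839.6 s.
Number of layers: 273 / 0.28 → 975 (rounded up).
Layer-change overhead: 975 × 0.67 → 653.25 s.
Altogether 2839.6 + 653.25 = 3492.85 s, i.e. 58.2 minutes.

58.2 minutes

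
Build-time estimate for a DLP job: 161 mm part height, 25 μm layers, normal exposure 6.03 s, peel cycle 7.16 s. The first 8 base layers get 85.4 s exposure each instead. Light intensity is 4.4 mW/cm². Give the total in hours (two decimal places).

Layers = ⌈161/0.025⌉ = 6440.
Bottom layers = 8 × (85.4 + 7.16), so 740.48 s.
Regular layers: 6432 × (6.03 + 7.16) → 84838.08 s.
Sum: 740.48 + 84838.08 = 85578.56 s → 23.77 hours.

23.77 hours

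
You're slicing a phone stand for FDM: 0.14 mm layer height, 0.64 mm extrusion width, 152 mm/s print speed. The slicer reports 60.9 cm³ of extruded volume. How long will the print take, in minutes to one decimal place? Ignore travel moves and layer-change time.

74.5 minutes

Bead cross-section = 0.14 × 0.64, so 0.0896 mm².
Toolpath length = 60.9 cm³ / 0.0896 mm² = 60900 / 0.0896 = 679687.5 mm.
Print-move time = 679687.5 / 152 = 4471.6 s.
Converting: 4471.6 s = 74.5 minutes.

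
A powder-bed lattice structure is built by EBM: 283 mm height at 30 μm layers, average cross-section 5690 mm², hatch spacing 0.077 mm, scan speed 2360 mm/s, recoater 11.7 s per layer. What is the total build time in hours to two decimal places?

Layer count = ceil(283 / 0.03) = 9434.
Scan path per layer = 5690 / 0.077 = 73896.1 mm.
Beam time per layer = 73896.1 / 2360, so 31.3119 s.
Layer cycle = 31.3119 + 11.7 = 43.0119 s.
9434 layers × 43.0119 s/layer = 405774.2646 s, i.e. 112.72 hours.

112.72 hours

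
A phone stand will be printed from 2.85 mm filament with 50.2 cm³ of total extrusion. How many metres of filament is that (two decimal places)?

Cross-section of 2.85 mm filament: π·(2.85/2)² = 6.3794 mm².
Length = 50.2 cm³ / 6.3794 mm² = 50200 / 6.3794 = 7869.08 mm = 7.87 m.

7.87 m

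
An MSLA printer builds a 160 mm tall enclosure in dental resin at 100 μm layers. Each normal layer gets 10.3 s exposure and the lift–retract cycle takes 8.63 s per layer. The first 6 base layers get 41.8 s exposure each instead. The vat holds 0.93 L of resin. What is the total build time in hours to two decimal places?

8.47 hours

Number of layers: 160 / 0.1 → 1600 (rounded up).
Burn-in layers: 6 × (41.8 + 8.63) → 302.58 s.
Remaining layers = 1594 × (10.3 + 8.63) = 30174.42 s.
Sum: 302.58 + 30174.42 = 30477 s → 8.47 hours.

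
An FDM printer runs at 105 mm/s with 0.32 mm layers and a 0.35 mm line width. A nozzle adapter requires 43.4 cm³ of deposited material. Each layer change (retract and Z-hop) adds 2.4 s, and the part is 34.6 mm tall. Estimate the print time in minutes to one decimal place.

Bead cross-section: 0.32 × 0.35 → 0.112 mm².
Path length: 43400 mm³ / 0.112 mm² → 387500 mm.
Print-move time = 387500 / 105 = 3690.5 s.
Layer count = ceil(34.6 / 0.32) = 109.
Z-hop total = 109 × 2.4 = 261.6 s.
Total = 3690.5 + 261.6 = 3952.1 s = 65.9 minutes.

65.9 minutes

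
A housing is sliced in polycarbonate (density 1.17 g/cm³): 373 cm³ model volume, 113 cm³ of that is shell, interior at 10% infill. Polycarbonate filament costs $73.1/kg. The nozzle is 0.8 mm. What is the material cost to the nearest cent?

$11.89

Infill region = 373 − 113 = 260 cm³.
Infill volume = 0.10 × 260 = 26 cm³.
Total extruded = 113 + 26, so 139 cm³.
Mass = 139 × 1.17, so 162.63 g.
At $73.1/kg: 162.63/1000 × 73.1 = $11.89.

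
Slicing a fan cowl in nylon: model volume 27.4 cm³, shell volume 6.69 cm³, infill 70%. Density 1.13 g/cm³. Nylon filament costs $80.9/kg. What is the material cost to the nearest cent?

$1.94

Interior volume: 27.4 − 6.69 → 20.71 cm³.
Infill deposited: 0.70 × 20.71 → 14.497 cm³.
Total extruded: 6.69 + 14.497 → 21.187 cm³.
Mass = 21.187 × 1.13, so 23.94131 g.
Cost = 23.94131 g / 1000 × $80.9/kg = $1.94.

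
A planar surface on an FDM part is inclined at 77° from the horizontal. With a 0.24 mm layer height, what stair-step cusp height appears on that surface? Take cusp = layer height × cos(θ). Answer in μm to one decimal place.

54.0 μm

cos(77°) = 0.2250, so cusp = 0.24 × 0.2250 = 0.054 mm → 54.0 μm.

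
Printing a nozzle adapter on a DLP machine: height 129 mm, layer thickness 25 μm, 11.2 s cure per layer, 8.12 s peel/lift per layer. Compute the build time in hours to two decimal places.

Number of layers: 129 / 0.025 → 5160 (rounded up).
Cycle time: 11.2 + 8.12 → 19.32 s.
Build time: 5160 × 19.32 s = 99691.2 s, i.e. 27.69 hours.

27.69 hours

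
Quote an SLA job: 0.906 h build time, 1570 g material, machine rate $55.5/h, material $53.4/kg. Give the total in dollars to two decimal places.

Machine cost = 55.5 × 0.906, so $50.283.
Feedstock cost = 53.4 × 1570/1000 = $83.838.
Job cost: 50.283 + 83.838 = 134.121 ≈ $134.12.

$134.12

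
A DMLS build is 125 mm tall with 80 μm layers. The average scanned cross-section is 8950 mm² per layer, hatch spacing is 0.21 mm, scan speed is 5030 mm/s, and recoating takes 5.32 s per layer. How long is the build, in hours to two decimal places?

5.99 hours

Layers = ⌈125/0.08⌉ = 1563.
Scan path per layer: 8950 / 0.21 → 42619 mm.
Laser time per layer = 42619 / 5030, so 8.473 s.
Time per layer = 8.473 + 5.32 = 13.793 s.
1563 layers × 13.793 s/layer = 21558.459 s, i.e. 5.99 hours.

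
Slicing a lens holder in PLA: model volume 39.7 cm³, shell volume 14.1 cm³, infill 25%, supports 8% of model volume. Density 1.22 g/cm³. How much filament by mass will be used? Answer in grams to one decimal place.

28.9 g

Infill region = 39.7 − 14.1 = 25.6 cm³.
Infill volume: 0.25 × 25.6 → 6.4 cm³.
Support: 0.08 × 39.7 → 3.176 cm³.
Total extruded: 14.1 + 6.4 + 3.176 → 23.676 cm³.
Mass = 23.676 × 1.22, so 28.88472 g.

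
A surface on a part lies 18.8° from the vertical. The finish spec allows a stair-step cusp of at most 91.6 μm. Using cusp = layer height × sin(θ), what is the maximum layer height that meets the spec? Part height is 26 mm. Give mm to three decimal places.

0.284 mm

t = h_c / sin θ = 0.0916 / 0.3223 = 0.284 mm.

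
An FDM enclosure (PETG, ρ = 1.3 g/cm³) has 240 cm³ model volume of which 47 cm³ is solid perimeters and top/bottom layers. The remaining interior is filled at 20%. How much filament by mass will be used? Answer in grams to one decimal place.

Volume inside the shell: 240 − 47 → 193 cm³.
Deposited infill = 0.20 × 193, so 38.6 cm³.
Deposited volume: 47 + 38.6 → 85.6 cm³.
Mass = 85.6 × 1.3, so 111.28 g.

111.3 g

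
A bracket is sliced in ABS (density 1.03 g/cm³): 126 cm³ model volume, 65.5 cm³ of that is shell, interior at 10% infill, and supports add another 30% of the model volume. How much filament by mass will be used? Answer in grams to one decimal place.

Infill region: 126 − 65.5 → 60.5 cm³.
Infill volume = 0.10 × 60.5 = 6.05 cm³.
Support = 0.30 × 126, so 37.8 cm³.
Deposited volume = 65.5 + 6.05 + 37.8 = 109.35 cm³.
Mass = 109.35 × 1.03 = 112.6305 g.

112.6 g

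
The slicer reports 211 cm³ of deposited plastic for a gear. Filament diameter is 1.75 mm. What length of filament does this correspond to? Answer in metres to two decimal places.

Filament cross-section = π × (1.75/2)² = 2.4053 mm².
Length = 211 cm³ / 2.4053 mm² = 211000 / 2.4053 = 87722.95 mm = 87.72 m.

87.72 m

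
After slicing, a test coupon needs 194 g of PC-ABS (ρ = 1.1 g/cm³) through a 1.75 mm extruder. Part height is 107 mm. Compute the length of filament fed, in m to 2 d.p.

Extruded volume: 194/1.1 = 176.3636 cm³ (176363.6 mm³).
Filament cross-section = π × (1.75/2)² = 2.4053 mm².
Length = 176363.6 / 2.4053 = 73322.91 mm = 73.32 m.

73.32 m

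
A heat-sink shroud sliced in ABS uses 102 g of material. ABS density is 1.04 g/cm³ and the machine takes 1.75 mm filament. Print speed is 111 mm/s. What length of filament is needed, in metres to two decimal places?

Volume = 102 g / 1.04 g·cm⁻³ = 98.0769 cm³ = 98076.9 mm³.
Filament cross-section = π × (1.75/2)² = 2.4053 mm².
L = V/A = 98076.9/2.4053 = 40775.33 mm → 40.78 m.

40.78 m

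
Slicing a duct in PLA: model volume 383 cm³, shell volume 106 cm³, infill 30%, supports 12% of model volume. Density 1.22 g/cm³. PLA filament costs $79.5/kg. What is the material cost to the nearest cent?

$22.80

Interior volume = 383 − 106 = 277 cm³.
Infill volume = 0.30 × 277 = 83.1 cm³.
Support = 0.12 × 383, so 45.96 cm³.
Total extruded = 106 + 83.1 + 45.96 = 235.06 cm³.
Mass = 235.06 × 1.22, so 286.7732 g.
Cost = 286.7732 g / 1000 × $79.5/kg = $22.80.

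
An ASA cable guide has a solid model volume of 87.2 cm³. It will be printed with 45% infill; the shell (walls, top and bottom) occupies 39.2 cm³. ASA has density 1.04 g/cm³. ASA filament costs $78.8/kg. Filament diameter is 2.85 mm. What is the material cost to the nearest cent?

Infill region = 87.2 − 39.2 = 48 cm³.
Infill volume = 0.45 × 48, so 21.6 cm³.
Deposited volume = 39.2 + 21.6 = 60.8 cm³.
Mass = 60.8 × 1.04 = 63.232 g.
Cost = 63.232 g / 1000 × $78.8/kg = $4.98.

$4.98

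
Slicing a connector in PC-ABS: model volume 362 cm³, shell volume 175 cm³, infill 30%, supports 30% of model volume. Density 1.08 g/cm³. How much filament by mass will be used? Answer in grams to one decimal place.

Infill region = 362 − 175, so 187 cm³.
Infill deposited = 0.30 × 187 = 56.1 cm³.
Support: 0.30 × 362 → 108.6 cm³.
Total printed volume: 175 + 56.1 + 108.6 → 339.7 cm³.
Mass = 339.7 × 1.08, so 366.876 g.

366.9 g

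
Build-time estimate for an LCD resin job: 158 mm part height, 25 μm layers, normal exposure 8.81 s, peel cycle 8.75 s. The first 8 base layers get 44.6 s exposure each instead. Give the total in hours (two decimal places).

Layers = ⌈158/0.025⌉ = 6320.
Base layers: 8 × (44.6 + 8.75) → 426.8 s.
Normal layers = 6312 × (8.81 + 8.75) = 110838.72 s.
Total = 426.8 + 110838.72 = 111265.52 s = 30.91 hours.

30.91 hours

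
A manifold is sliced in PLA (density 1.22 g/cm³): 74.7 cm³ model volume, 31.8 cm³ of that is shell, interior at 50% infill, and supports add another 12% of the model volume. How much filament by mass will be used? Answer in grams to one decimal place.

75.9 g

Infill region = 74.7 − 31.8 = 42.9 cm³.
Infill volume = 0.50 × 42.9 = 21.45 cm³.
Support = 0.12 × 74.7 = 8.964 cm³.
Total extruded = 31.8 + 21.45 + 8.964, so 62.214 cm³.
Mass = 62.214 × 1.22, so 75.90108 g.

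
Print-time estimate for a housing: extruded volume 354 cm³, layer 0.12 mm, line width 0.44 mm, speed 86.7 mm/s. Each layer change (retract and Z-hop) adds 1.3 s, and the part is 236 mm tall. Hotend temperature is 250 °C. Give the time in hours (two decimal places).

Line area = 0.12 × 0.44 = 0.0528 mm².
Toolpath length = 354 cm³ / 0.0528 mm² = 354000 / 0.0528 = 6704545.5 mm.
Extrusion time = 6704545.5 / 86.7 = 77330.4 s.
Layer count = ceil(236 / 0.12) = 1967.
Z-hop total = 1967 × 1.3 = 2557.1 s.
Total = 77330.4 + 2557.1 = 79887.5 s = 22.19 hours.

22.19 hours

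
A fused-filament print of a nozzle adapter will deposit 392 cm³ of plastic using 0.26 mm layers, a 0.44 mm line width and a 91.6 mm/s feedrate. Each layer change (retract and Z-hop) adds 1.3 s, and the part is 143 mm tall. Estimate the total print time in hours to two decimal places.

10.59 hours

Extrusion cross-section: 0.26 × 0.44 → 0.1144 mm².
Path length: 392000 mm³ / 0.1144 mm² → 3426573.4 mm.
Extrusion time = 3426573.4 / 91.6, so 37408 s.
Layers = ⌈143/0.26⌉ = 550.
Z-hop total: 550 × 1.3 → 715 s.
Altogether 37408 + 715 = 38123 s, i.e. 10.59 hours.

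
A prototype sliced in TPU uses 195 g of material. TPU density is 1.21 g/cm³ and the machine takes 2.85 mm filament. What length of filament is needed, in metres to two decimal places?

Extruded volume: 195/1.21 = 161.157 cm³ (161157 mm³).
Cross-section of 2.85 mm filament: π·(2.85/2)² = 6.3794 mm².
L = V/A = 161157/6.3794 = 25262.09 mm → 25.26 m.

25.26 m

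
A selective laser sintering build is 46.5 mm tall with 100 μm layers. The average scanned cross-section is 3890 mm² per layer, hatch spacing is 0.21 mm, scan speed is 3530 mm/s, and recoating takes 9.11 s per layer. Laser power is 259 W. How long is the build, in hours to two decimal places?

1.85 hours

Layers = ⌈46.5/0.1⌉ = 465.
Per-layer scan distance: 3890 / 0.21 → 18523.8 mm.
Laser time per layer = 18523.8 / 3530, so 5.2475 s.
Layer cycle = 5.2475 + 9.11, so 14.3575 s.
Build time = 465 × 14.3575 = 6676.2375 s = 1.85 hours.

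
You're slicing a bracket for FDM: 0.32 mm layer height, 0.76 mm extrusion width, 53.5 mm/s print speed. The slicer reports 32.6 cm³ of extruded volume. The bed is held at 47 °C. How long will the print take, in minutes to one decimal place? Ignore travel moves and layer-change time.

Extrusion cross-section = 0.32 × 0.76 = 0.2432 mm².
Path length: 32600 mm³ / 0.2432 mm² → 134046.1 mm.
Time extruding = 134046.1 / 53.5 = 2505.5 s.
2505.5 s = 41.8 minutes.

41.8 minutes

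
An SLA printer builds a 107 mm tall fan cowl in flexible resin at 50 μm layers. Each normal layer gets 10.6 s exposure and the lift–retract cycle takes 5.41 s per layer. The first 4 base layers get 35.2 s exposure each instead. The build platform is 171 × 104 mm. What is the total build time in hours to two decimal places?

Number of layers: 107 / 0.05 → 2140 (rounded up).
Base layers: 4 × (35.2 + 5.41) → 162.44 s.
Remaining layers = 2136 × (10.6 + 5.41), so 34197.36 s.
Sum: 162.44 + 34197.36 = 34359.8 s → 9.54 hours.

9.54 hours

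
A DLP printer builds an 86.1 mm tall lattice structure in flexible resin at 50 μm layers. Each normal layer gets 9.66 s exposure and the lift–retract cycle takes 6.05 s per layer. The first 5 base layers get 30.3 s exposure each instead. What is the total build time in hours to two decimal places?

7.54 hours

Layer count = ceil(86.1 / 0.05) = 1722.
Bottom layers = 5 × (30.3 + 6.05), so 181.75 s.
Normal layers = 1717 × (9.66 + 6.05) = 26974.07 s.
Sum: 181.75 + 26974.07 = 27155.82 s → 7.54 hours.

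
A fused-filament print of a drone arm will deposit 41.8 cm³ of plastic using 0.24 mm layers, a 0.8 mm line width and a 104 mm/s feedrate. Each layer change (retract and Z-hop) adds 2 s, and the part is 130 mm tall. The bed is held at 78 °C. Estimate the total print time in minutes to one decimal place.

53.0 minutes

Line area = 0.24 × 0.8 = 0.192 mm².
Total extruded path = 41800/0.192 = 217708.3 mm.
Time extruding = 217708.3 / 104 = 2093.3 s.
Layer count = ceil(130 / 0.24) = 542.
Layer-change overhead = 542 × 2, so 1084 s.
Altogether 2093.3 + 1084 = 3177.3 s, i.e. 53.0 minutes.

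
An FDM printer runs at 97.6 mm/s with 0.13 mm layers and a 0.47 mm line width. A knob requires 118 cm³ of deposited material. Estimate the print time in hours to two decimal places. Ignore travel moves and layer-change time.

Bead cross-section: 0.13 × 0.47 → 0.0611 mm².
Toolpath length = 118 cm³ / 0.0611 mm² = 118000 / 0.0611 = 1931260.2 mm.
Extrusion time: 1931260.2 / 97.6 → 19787.5 s.
Converting: 19787.5 s = 5.50 hours.

5.50 hours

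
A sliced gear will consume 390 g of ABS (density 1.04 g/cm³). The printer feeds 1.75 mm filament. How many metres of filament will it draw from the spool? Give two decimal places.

155.91 m

Volume = 390 g / 1.04 g·cm⁻³ = 375 cm³ = 375000 mm³.
Cross-section of 1.75 mm filament: π·(1.75/2)² = 2.4053 mm².
Length = 375000 / 2.4053 = 155905.71 mm = 155.91 m.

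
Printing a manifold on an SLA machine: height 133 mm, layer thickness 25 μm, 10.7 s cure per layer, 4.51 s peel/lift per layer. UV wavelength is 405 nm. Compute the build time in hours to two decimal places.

22.48 hours

Layer count = ceil(133 / 0.025) = 5320.
Per-layer time = 10.7 + 4.51 = 15.21 s.
Build time: 5320 × 15.21 s = 80917.2 s, i.e. 22.48 hours.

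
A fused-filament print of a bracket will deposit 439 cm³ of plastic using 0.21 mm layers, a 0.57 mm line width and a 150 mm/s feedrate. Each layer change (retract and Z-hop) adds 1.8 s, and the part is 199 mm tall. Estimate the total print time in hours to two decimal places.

7.27 hours

Bead cross-section = 0.21 × 0.57, so 0.1197 mm².
Total extruded path = 439000/0.1197 = 3667502.1 mm.
Time extruding = 3667502.1 / 150 = 24450 s.
Layers = ⌈199/0.21⌉ = 948.
Non-print overhead: 948 × 1.8 → 1706.4 s.
Altogether 24450 + 1706.4 = 26156.4 s, i.e. 7.27 hours.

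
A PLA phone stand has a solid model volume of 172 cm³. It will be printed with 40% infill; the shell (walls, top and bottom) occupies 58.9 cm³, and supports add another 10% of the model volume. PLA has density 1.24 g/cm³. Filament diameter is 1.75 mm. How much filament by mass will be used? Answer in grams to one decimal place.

Volume inside the shell = 172 − 58.9, so 113.1 cm³.
Infill deposited = 0.40 × 113.1 = 45.24 cm³.
Support: 0.10 × 172 → 17.2 cm³.
Total extruded = 58.9 + 45.24 + 17.2 = 121.34 cm³.
Mass = 121.34 × 1.24 = 150.4616 g.

150.5 g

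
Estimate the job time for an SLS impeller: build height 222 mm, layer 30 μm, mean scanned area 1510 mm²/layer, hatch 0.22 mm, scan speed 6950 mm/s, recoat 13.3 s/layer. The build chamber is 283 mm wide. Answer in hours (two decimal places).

Number of layers: 222 / 0.03 → 7400 (rounded up).
Scan path per layer: 1510 / 0.22 → 6863.6 mm.
Scan time per layer = 6863.6 / 6950 = 0.9876 s.
Time per layer = 0.9876 + 13.3 = 14.2876 s.
7400 layers × 14.2876 s/layer = 105728.24 s, i.e. 29.37 hours.

29.37 hours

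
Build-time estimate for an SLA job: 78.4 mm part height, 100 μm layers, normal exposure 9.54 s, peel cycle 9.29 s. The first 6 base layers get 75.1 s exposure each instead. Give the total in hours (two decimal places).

Number of layers: 78.4 / 0.1 → 784 (rounded up).
Burn-in layers = 6 × (75.1 + 9.29), so 506.34 s.
Remaining layers = 778 × (9.54 + 9.29), so 14649.74 s.
Sum: 506.34 + 14649.74 = 15156.08 s → 4.21 hours.

4.21 hours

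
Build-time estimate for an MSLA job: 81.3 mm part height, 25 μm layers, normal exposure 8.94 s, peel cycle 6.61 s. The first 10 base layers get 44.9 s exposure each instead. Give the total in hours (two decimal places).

14.15 hours

Layers = ⌈81.3/0.025⌉ = 3252.
Base layers: 10 × (44.9 + 6.61) → 515.1 s.
Regular layers: 3242 × (8.94 + 6.61) → 50413.1 s.
Sum: 515.1 + 50413.1 = 50928.2 s → 14.15 hours.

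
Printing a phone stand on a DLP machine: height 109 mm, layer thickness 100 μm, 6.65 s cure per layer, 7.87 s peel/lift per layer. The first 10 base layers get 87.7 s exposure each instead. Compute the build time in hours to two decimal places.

4.62 hours

Layer count = ceil(109 / 0.1) = 1090.
Bottom layers = 10 × (87.7 + 7.87), so 955.7 s.
Remaining layers = 1080 × (6.65 + 7.87), so 15681.6 s.
Total = 955.7 + 15681.6 = 16637.3 s = 4.62 hours.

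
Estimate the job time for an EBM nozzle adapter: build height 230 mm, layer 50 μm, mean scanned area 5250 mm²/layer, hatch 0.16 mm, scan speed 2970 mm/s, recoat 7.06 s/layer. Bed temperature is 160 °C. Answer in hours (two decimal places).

Layers = ⌈230/0.05⌉ = 4600.
Scan path per layer: 5250 / 0.16 → 32812.5 mm.
Scan time per layer = 32812.5 / 2970, so 11.048 s.
Time per layer: 11.048 + 7.06 → 18.108 s.
4600 layers × 18.108 s/layer = 83296.8 s, i.e. 23.14 hours.

23.14 hours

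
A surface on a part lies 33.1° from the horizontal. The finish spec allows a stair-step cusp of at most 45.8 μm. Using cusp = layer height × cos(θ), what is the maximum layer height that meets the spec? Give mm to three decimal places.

t = h_c / cos θ = 0.0458 / 0.8377 = 0.055 mm.

0.055 mm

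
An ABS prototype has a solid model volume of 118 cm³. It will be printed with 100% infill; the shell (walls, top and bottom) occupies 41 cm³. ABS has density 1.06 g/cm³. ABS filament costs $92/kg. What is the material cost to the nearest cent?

$11.51

Interior volume = 118 − 41 = 77 cm³.
Deposited infill = 1.00 × 77, so 77 cm³.
Total extruded: 41 + 77 → 118 cm³.
Mass: 118 × 1.06 → 125.08 g.
Cost = 125.08 g / 1000 × $92/kg = $11.51.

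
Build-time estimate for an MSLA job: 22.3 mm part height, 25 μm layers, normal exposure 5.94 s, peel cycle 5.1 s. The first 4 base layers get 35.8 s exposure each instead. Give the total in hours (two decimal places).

2.77 hours

Layers = ⌈22.3/0.025⌉ = 892.
Base layers = 4 × (35.8 + 5.1) = 163.6 s.
Remaining layers = 888 × (5.94 + 5.1) = 9803.52 s.
Sum: 163.6 + 9803.52 = 9967.12 s → 2.77 hours.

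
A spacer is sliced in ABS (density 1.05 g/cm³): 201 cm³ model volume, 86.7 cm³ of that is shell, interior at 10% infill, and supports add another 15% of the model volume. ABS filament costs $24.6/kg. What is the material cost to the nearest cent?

$3.31

Interior volume = 201 − 86.7, so 114.3 cm³.
Infill volume = 0.10 × 114.3, so 11.43 cm³.
Support = 0.15 × 201 = 30.15 cm³.
Deposited volume = 86.7 + 11.43 + 30.15 = 128.28 cm³.
Mass = 128.28 × 1.05 = 134.694 g.
Cost = 134.694 g / 1000 × $24.6/kg = $3.31.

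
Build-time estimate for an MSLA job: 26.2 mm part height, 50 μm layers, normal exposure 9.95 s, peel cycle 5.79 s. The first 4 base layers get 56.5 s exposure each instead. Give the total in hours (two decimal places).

2.34 hours

Number of layers: 26.2 / 0.05 → 524 (rounded up).
Bottom layers = 4 × (56.5 + 5.79) = 249.16 s.
Remaining layers = 520 × (9.95 + 5.79) = 8184.8 s.
Total = 249.16 + 8184.8 = 8433.96 s = 2.34 hours.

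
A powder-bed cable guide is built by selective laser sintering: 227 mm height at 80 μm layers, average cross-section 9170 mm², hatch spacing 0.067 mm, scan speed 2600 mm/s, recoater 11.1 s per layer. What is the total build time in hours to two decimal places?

Layer count = ceil(227 / 0.08) = 2838.
Per-layer scan distance = 9170 / 0.067 = 136865.7 mm.
Laser time per layer: 136865.7 / 2600 → 52.6407 s.
Layer cycle = 52.6407 + 11.1, so 63.7407 s.
2838 layers × 63.7407 s/layer = 180896.1066 s, i.e. 50.25 hours.

50.25 hours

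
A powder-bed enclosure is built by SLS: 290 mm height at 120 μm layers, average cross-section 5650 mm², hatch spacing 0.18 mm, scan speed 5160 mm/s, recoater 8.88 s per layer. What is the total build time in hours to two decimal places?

Layers = ⌈290/0.12⌉ = 2417.
Scan path per layer: 5650 / 0.18 → 31388.9 mm.
Scan time per layer = 31388.9 / 5160, so 6.0831 s.
Time per layer = 6.0831 + 8.88, so 14.9631 s.
2417 layers × 14.9631 s/layer = 36165.8127 s, i.e. 10.05 hours.

10.05 hours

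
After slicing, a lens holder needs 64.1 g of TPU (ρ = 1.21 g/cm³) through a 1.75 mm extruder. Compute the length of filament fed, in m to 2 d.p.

22.02 m

Volume = 64.1 g / 1.21 g·cm⁻³ = 52.9752 cm³ = 52975.2 mm³.
Filament cross-section = π × (1.75/2)² = 2.4053 mm².
Length = 52975.2 / 2.4053 = 22024.36 mm = 22.02 m.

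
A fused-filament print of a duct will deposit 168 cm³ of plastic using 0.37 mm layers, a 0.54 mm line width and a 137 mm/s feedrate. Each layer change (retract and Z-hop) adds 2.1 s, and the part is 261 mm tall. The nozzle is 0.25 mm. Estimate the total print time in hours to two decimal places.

2.12 hours

Extrusion cross-section = 0.37 × 0.54, so 0.1998 mm².
Path length: 168000 mm³ / 0.1998 mm² → 840840.8 mm.
Print-move time: 840840.8 / 137 → 6137.5 s.
Layer count = ceil(261 / 0.37) = 706.
Z-hop total = 706 × 2.1, so 1482.6 s.
Altogether 6137.5 + 1482.6 = 7620.1 s, i.e. 2.12 hours.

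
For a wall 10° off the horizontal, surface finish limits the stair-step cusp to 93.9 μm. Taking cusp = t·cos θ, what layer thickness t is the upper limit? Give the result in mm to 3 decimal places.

cos(10°) = 0.9848; t_max = 0.0939/0.9848 = 0.095 mm.

0.095 mm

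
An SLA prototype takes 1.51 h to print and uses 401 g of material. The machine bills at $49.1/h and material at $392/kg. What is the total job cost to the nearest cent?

Machine cost: 49.1 × 1.51 → $74.141.
Feedstock cost = 392 × 401/1000, so $157.192.
Job cost: 74.141 + 157.192 = 231.333 ≈ $231.33.

$231.33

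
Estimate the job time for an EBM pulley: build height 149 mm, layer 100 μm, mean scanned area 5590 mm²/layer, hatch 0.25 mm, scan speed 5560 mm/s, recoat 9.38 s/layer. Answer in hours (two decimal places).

Number of layers: 149 / 0.1 → 1490 (rounded up).
Per-layer scan distance: 5590 / 0.25 → 22360 mm.
Beam time per layer: 22360 / 5560 → 4.0216 s.
Per-layer time: 4.0216 + 9.38 → 13.4016 s.
1490 layers × 13.4016 s/layer = 19968.384 s, i.e. 5.55 hours.

5.55 hours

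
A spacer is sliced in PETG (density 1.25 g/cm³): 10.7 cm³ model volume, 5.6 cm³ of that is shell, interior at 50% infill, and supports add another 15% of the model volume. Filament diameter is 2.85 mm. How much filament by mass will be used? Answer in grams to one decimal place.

Volume inside the shell = 10.7 − 5.6 = 5.1 cm³.
Infill volume: 0.50 × 5.1 → 2.55 cm³.
Support: 0.15 × 10.7 → 1.605 cm³.
Deposited volume = 5.6 + 2.55 + 1.605, so 9.755 cm³.
Mass = 9.755 × 1.25, so 12.19375 g.

12.2 g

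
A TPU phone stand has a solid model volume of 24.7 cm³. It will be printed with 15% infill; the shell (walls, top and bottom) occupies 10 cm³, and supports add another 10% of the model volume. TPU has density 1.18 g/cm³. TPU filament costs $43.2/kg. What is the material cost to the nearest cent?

Interior volume: 24.7 − 10 → 14.7 cm³.
Infill volume = 0.15 × 14.7, so 2.205 cm³.
Support = 0.10 × 24.7 = 2.47 cm³.
Total printed volume = 10 + 2.205 + 2.47 = 14.675 cm³.
Mass = 14.675 × 1.18, so 17.3165 g.
At $43.2/kg: 17.3165/1000 × 43.2 = $0.75.

$0.75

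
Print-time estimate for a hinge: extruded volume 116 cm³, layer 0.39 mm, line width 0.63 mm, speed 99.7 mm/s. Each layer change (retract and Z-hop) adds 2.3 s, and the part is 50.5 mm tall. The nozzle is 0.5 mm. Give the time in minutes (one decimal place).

83.9 minutes

Bead cross-section = 0.39 × 0.63, so 0.2457 mm².
Path length: 116000 mm³ / 0.2457 mm² → 472120.5 mm.
Extrusion time: 472120.5 / 99.7 → 4735.4 s.
Number of layers: 50.5 / 0.39 → 130 (rounded up).
Layer-change overhead: 130 × 2.3 → 299 s.
Total = 4735.4 + 299 = 5034.4 s = 83.9 minutes.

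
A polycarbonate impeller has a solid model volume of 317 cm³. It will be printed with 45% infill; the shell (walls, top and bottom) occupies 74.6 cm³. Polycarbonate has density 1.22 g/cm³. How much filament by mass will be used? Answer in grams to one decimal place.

Infill region = 317 − 74.6, so 242.4 cm³.
Deposited infill = 0.45 × 242.4 = 109.08 cm³.
Total printed volume: 74.6 + 109.08 → 183.68 cm³.
Mass: 183.68 × 1.22 → 224.0896 g.

224.1 g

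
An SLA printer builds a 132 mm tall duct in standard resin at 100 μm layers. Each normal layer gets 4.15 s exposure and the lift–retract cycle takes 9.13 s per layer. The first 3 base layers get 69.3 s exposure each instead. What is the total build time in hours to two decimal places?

Number of layers: 132 / 0.1 → 1320 (rounded up).
Bottom layers = 3 × (69.3 + 9.13) = 235.29 s.
Regular layers = 1317 × (4.15 + 9.13) = 17489.76 s.
Total = 235.29 + 17489.76 = 17725.05 s = 4.92 hours.

4.92 hours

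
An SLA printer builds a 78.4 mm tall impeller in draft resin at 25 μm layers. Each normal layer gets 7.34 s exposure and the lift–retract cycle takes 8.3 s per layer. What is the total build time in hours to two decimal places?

Number of layers: 78.4 / 0.025 → 3136 (rounded up).
Cycle time = 7.34 + 8.3 = 15.64 s.
Total = 3136 × 15.64 = 49047.04 s = 13.62 hours.

13.62 hours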